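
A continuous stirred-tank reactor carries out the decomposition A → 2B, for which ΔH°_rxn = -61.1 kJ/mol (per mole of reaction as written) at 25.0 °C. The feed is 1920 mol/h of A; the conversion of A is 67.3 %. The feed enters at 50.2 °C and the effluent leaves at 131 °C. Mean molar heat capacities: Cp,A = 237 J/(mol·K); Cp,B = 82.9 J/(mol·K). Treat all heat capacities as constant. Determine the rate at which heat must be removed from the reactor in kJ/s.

Extent of reaction ξ = 0.673 × 1920 = 1292.2 mol/h
Reaction term: ξ·ΔH°_rxn = 1292.2 × -61.1 = -78951 kJ/h
Sensible, feed 50.2→25 °C: -11467 kJ/h
Outlet flows (mol/h): A 627.84, B 2584.3
Sensible, products 25→131 °C: 38482 kJ/h
Q = ΔH = -51936 kJ/h = -14.427 kW
Heat removed = 14.427 kJ/s

Q_out = 14.4 kJ/s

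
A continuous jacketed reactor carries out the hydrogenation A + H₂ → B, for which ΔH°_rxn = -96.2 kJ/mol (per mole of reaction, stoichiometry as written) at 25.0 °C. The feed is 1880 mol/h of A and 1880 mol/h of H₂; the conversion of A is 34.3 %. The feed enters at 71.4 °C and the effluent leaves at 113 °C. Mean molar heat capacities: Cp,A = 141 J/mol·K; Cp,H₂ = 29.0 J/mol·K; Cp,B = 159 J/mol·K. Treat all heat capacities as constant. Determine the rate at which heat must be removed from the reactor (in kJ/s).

Q_out = 13.7 kJ/s

Extent of reaction ξ = 0.343 × 1880 = 644.84 mol/h
Reaction term: ξ·ΔH°_rxn = 644.84 × -96.2 = -62034 kJ/h
Sensible, feed 71.4→25 °C: -14829 kJ/h
Outlet flows (mol/h): A 1235.2, H₂ 1235.2, B 644.84
Sensible, products 25→113 °C: 27501 kJ/h
Q = ΔH = -49362 kJ/h = -13.712 kW
Heat removed = 13.712 kJ/s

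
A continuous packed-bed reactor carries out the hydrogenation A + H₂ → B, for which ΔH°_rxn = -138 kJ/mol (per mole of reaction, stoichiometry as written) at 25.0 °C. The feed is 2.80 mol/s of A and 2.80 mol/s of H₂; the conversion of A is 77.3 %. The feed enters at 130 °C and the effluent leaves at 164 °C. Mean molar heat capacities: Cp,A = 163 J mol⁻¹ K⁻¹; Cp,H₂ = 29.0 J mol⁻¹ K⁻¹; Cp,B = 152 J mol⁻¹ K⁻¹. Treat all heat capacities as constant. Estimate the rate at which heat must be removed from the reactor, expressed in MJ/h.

Q_out = 1050 MJ/h

Extent of reaction ξ = 0.773 × 2.80 = 2.1644 mol/s
Reaction term: ξ·ΔH°_rxn = 2.1644 × -138 = -298.69 kJ/s
Sensible, feed 130→25 °C: -56.448 kJ/s
Outlet flows (mol/s): A 0.6356, H₂ 0.6356, B 2.1644
Sensible, products 25→164 °C: 62.692 kJ/s
Q = ΔH = -292.44 kJ/s = -292.44 kW
Heat removed = 1052.8 MJ/h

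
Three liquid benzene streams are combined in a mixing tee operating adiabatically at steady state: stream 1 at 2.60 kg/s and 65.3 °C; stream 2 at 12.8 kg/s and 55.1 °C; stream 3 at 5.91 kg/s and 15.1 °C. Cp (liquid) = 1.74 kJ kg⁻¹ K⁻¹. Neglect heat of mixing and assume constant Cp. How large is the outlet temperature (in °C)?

Energy balance with Q = 0: Σ ṁᵢCp,ᵢ(T_out − Tᵢ) = 0
T_out = Σ ṁᵢCp,ᵢTᵢ / Σ ṁᵢCp,ᵢ
      = 1677.9 / 37.079 = 45.251 °C

T_out = 45.3 °C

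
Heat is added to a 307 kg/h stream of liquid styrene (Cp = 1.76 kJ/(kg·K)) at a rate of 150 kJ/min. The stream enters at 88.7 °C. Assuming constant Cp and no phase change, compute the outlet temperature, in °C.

Q = 150 kJ/min = 9000 kJ/h
ΔT = Q/(ṁ·Cp) = 9000/(307×1.76) = 16.657 K
T_out = 88.7 + 16.657 = 105.36 °C

T_out = 105 °C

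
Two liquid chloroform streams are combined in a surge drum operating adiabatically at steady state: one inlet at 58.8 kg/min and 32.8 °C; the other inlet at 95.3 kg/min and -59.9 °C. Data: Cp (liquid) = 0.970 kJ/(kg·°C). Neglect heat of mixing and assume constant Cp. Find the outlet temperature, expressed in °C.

T_out = -24.5 °C

Energy balance with Q = 0: Σ ṁᵢCp,ᵢ(T_out − Tᵢ) = 0
T_out = Σ ṁᵢCp,ᵢTᵢ / Σ ṁᵢCp,ᵢ
      = -3666.4 / 149.48 = -24.528 °C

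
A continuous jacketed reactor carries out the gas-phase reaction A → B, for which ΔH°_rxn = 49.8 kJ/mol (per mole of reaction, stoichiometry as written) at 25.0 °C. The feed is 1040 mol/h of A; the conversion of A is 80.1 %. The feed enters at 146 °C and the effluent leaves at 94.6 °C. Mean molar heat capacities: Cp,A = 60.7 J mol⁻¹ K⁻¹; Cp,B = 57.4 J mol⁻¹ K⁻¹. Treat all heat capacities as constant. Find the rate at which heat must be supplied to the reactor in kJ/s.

Extent of reaction ξ = 0.801 × 1040 = 833.04 mol/h
Reaction term: ξ·ΔH°_rxn = 833.04 × 49.8 = 41485 kJ/h
Sensible, feed 146→25 °C: -7638.5 kJ/h
Outlet flows (mol/h): A 206.96, B 833.04
Sensible, products 25→94.6 °C: 4202.4 kJ/h
Q = ΔH = 38049 kJ/h = 10.569 kW
Heat supplied = 10.569 kJ/s

Q_in = 10.6 kJ/s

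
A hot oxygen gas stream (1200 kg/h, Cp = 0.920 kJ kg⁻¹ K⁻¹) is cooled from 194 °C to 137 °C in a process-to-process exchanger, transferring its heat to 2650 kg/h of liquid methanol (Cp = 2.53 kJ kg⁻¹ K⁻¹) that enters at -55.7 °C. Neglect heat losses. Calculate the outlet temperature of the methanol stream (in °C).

Heat released by hot stream: Q = 1200 × 0.920 × (194 − 137) = 62928 kJ/h
Energy balance on cold side (adiabatic exchanger): Q = ṁ_c·Cp_c·(T_c,out − T_c,in)
T_c,out = -55.7 + 62928/(2650 × 2.53) = -46.314 °C

T_c,out = -46.3 °C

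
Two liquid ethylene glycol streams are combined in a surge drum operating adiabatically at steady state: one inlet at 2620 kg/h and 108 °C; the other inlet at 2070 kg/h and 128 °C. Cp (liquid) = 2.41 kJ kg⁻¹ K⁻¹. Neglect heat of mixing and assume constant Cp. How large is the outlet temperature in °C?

T_out = 117 °C

Adiabatic, steady state ⇒ Σ ṁᵢCp,ᵢ(T_out − Tᵢ) = 0
T_out = Σ ṁᵢCp,ᵢTᵢ / Σ ṁᵢCp,ᵢ
      = 1.3205e+06 / 11303 = 116.83 °C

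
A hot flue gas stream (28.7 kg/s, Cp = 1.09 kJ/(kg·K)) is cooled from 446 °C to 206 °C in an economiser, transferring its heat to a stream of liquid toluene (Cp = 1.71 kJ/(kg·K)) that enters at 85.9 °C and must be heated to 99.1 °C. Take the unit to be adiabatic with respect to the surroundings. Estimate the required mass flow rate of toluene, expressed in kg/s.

ṁ_c = 333 kg/s

Heat released by hot stream: Q = 28.7 × 1.09 × (446 − 206) = 7507.9 kJ/s
Energy balance on cold side (adiabatic exchanger): Q = ṁ_c·Cp_c·(T_c,out − T_c,in)
ṁ_c = 7507.9 / [1.71 × (99.1 − 85.9)] = 332.62 kg/s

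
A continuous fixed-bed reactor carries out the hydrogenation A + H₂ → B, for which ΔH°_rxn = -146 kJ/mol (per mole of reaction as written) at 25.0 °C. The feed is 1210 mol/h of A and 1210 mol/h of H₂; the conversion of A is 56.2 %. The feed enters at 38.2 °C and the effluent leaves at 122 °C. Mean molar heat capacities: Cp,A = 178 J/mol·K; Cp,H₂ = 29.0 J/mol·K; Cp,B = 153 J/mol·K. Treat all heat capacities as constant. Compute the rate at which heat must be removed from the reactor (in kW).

Q_out = 22.7 kW

Extent of reaction ξ = 0.562 × 1210 = 680.02 mol/h
Reaction term: ξ·ΔH°_rxn = 680.02 × -146 = -99283 kJ/h
Sensible, feed 38.2→25 °C: -3306.2 kJ/h
Outlet flows (mol/h): A 529.98, H₂ 529.98, B 680.02
Sensible, products 25→122 °C: 20734 kJ/h
Q = ΔH = -81855 kJ/h = -22.738 kW
Heat removed = 22.738 kW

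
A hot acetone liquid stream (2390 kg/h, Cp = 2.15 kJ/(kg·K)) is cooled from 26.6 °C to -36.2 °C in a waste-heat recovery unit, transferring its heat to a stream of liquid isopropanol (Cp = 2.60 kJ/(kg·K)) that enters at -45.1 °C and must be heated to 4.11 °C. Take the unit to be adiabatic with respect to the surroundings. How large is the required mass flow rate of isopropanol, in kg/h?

ṁ_c = 2520 kg/h

Heat released by hot stream: Q = 2390 × 2.15 × (26.6 − -36.2) = 322700 kJ/h
Energy balance on cold side (adiabatic exchanger): Q = ṁ_c·Cp_c·(T_c,out − T_c,in)
ṁ_c = 322700 / [2.60 × (4.11 − -45.1)] = 2522.1 kg/h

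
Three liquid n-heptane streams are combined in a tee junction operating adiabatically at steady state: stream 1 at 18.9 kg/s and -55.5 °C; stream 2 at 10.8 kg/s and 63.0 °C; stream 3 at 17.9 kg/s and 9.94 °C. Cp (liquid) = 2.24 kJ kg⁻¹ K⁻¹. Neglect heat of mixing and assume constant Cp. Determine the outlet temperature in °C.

T_out = -4.00 °C

Adiabatic, steady state ⇒ Σ ṁᵢCp,ᵢ(T_out − Tᵢ) = 0
T_out = Σ ṁᵢCp,ᵢTᵢ / Σ ṁᵢCp,ᵢ
      = -427 / 106.62 = -4.0047 °C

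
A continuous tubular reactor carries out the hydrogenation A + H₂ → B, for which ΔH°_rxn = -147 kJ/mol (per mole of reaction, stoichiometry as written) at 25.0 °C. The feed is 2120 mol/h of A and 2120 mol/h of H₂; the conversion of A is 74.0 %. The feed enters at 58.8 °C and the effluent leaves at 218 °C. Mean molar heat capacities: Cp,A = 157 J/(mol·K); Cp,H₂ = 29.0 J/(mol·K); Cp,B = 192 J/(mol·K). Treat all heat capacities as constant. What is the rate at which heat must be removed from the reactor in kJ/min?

Q_out = 2770 kJ/min

Extent of reaction ξ = 0.740 × 2120 = 1568.8 mol/h
Reaction term: ξ·ΔH°_rxn = 1568.8 × -147 = -230610 kJ/h
Sensible, feed 58.8→25 °C: -13328 kJ/h
Outlet flows (mol/h): A 551.2, H₂ 551.2, B 1568.8
Sensible, products 25→218 °C: 77920 kJ/h
Q = ΔH = -166020 kJ/h = -46.117 kW
Heat removed = 2767 kJ/min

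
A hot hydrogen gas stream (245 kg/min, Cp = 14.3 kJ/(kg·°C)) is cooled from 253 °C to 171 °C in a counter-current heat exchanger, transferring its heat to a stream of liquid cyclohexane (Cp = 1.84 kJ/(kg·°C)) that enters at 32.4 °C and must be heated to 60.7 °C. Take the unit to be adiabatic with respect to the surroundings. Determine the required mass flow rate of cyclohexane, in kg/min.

ṁ_c = 5520 kg/min

Heat released by hot stream: Q = 245 × 14.3 × (253 − 171) = 287290 kJ/min
Energy balance on cold side (adiabatic exchanger): Q = ṁ_c·Cp_c·(T_c,out − T_c,in)
ṁ_c = 287290 / [1.84 × (60.7 − 32.4)] = 5517.1 kg/min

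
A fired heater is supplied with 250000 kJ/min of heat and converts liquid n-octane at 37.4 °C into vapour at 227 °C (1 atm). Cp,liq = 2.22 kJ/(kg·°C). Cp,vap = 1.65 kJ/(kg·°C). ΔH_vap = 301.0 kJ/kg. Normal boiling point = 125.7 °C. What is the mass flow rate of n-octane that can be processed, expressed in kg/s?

Δh = 2.22×(125.7−37.4) + 301.0 + 1.65×(227−125.7) = 664.17 kJ/kg
Q = 250000 kJ/min = 4166.7 kJ/s = 4166.7 kJ/s
ṁ = Q/Δh = 4166.7 / 664.17 = 6.2735 kg/s

ṁ = 6.27 kg/s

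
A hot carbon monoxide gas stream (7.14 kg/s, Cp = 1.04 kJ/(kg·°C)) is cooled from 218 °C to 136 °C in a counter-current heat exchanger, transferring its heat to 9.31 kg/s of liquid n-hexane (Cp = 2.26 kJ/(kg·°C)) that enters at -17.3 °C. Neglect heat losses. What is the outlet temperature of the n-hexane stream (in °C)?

T_c,out = 11.6 °C

Heat released by hot stream: Q = 7.14 × 1.04 × (218 − 136) = 608.9 kJ/s
Energy balance on cold side (adiabatic exchanger): Q = ṁ_c·Cp_c·(T_c,out − T_c,in)
T_c,out = -17.3 + 608.9/(9.31 × 2.26) = 11.639 °C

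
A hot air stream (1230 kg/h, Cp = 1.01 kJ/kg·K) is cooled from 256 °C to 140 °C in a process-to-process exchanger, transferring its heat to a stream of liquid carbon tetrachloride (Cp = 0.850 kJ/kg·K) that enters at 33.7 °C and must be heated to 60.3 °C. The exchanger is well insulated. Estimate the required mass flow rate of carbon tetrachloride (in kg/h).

ṁ_c = 6370 kg/h

Heat released by hot stream: Q = 1230 × 1.01 × (256 − 140) = 144110 kJ/h
Energy balance on cold side (adiabatic exchanger): Q = ṁ_c·Cp_c·(T_c,out − T_c,in)
ṁ_c = 144110 / [0.850 × (60.3 − 33.7)] = 6373.6 kg/h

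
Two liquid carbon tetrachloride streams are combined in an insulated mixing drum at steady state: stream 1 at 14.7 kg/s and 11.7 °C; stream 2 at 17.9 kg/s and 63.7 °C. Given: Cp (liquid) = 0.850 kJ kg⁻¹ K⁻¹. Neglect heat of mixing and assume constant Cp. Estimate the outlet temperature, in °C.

No heat crosses the boundary, so H_out = H_in.
T_out = Σ ṁᵢCp,ᵢTᵢ / Σ ṁᵢCp,ᵢ
      = 1115.4 / 27.71 = 40.252 °C

T_out = 40.3 °C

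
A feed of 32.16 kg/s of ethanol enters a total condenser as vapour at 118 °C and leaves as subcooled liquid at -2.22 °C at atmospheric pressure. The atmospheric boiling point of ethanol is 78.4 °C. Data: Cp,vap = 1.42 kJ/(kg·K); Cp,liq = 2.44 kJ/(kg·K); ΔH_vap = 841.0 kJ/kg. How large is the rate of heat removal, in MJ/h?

vapour 118→78.4 °C: -56.232 kJ/kg
condensation at 78.4 °C: -841 kJ/kg
liquid 78.4→-2.22 °C: -196.71 kJ/kg
Δh = -56.232 + -841 + -196.71 = -1093.9 kJ/kg
Q = ṁ·Δh = 32.16 kg/s × -1093.9 kJ/kg = -35181 kJ/s
|Q| = 35181 kW = 126650 MJ/h

Q_c = 127000 MJ/h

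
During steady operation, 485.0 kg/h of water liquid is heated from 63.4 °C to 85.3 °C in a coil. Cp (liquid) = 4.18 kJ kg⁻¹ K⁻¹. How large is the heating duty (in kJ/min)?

Q = ṁ·Cp·ΔT = 485.0 × 4.18 × (85.3 − 63.4) = 44398 kJ/h
Converting: 44398 / 3600 s = 12.333 kW
Heating duty = 739.96 kJ/min

Q = 740 kJ/min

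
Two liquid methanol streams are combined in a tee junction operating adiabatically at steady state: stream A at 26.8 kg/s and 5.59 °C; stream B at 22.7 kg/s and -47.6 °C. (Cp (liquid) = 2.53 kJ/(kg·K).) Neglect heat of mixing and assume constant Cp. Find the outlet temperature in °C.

No heat crosses the boundary, so H_out = H_in.
Σ ṁᵢCp,ᵢTᵢ = 26.8×2.53×5.59 + 22.7×2.53×-47.6 = -2354.7
Σ ṁᵢCp,ᵢ = 26.8×2.53 + 22.7×2.53 = 125.23
T_out = -2354.7 / 125.23 = -18.802 °C

T_out = -18.8 °C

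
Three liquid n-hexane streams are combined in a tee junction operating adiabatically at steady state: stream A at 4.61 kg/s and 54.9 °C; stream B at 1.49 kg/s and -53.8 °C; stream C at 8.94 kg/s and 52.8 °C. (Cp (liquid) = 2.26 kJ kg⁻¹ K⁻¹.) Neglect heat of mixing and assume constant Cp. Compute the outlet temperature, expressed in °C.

T_out = 42.9 °C

Adiabatic, steady state ⇒ Σ ṁᵢCp,ᵢ(T_out − Tᵢ) = 0
Σ ṁᵢCp,ᵢTᵢ = 4.61×2.26×54.9 + 1.49×2.26×-53.8 + 8.94×2.26×52.8 = 1457.6
Σ ṁᵢCp,ᵢ = 4.61×2.26 + 1.49×2.26 + 8.94×2.26 = 33.99
T_out = 1457.6 / 33.99 = 42.883 °C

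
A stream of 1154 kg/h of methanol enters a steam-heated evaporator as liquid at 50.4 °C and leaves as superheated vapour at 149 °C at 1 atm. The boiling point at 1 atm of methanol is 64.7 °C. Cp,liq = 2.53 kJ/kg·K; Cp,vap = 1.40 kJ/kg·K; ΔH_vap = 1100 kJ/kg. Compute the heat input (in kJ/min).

liquid 50.4→64.7 °C: 36.179 kJ/kg
vaporisation at 64.7 °C: 1100 kJ/kg
vapour 64.7→149 °C: 118.02 kJ/kg
Δh = 36.179 + 1100 + 118.02 = 1254.2 kJ/kg
Q = ṁ·Δh = 1154 kg/h × 1254.2 kJ/kg = 1.4473e+06 kJ/h
|Q| = 402.04 kW = 24122 kJ/min

Q = 24100 kJ/min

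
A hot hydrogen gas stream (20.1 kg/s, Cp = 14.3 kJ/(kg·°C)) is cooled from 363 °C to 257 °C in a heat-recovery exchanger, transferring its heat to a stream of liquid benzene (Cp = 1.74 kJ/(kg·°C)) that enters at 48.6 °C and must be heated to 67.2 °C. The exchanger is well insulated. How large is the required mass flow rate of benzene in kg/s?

ṁ_c = 941 kg/s

Heat released by hot stream: Q = 20.1 × 14.3 × (363 − 257) = 30468 kJ/s
Energy balance on cold side (adiabatic exchanger): Q = ṁ_c·Cp_c·(T_c,out − T_c,in)
ṁ_c = 30468 / [1.74 × (67.2 − 48.6)] = 941.4 kg/s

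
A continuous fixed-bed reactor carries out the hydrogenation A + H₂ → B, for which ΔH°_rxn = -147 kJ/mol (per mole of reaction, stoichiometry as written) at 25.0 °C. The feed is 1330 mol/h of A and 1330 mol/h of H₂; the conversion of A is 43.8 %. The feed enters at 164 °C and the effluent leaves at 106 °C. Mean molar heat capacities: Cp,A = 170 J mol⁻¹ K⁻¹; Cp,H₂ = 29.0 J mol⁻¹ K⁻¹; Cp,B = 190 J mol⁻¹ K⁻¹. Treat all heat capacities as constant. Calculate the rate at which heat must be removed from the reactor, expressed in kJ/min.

Q_out = 1690 kJ/min

Extent of reaction ξ = 0.438 × 1330 = 582.54 mol/h
Reaction term: ξ·ΔH°_rxn = 582.54 × -147 = -85633 kJ/h
Sensible, feed 164→25 °C: -36789 kJ/h
Outlet flows (mol/h): A 747.46, H₂ 747.46, B 582.54
Sensible, products 25→106 °C: 21014 kJ/h
Q = ΔH = -101410 kJ/h = -28.169 kW
Heat removed = 1690.1 kJ/min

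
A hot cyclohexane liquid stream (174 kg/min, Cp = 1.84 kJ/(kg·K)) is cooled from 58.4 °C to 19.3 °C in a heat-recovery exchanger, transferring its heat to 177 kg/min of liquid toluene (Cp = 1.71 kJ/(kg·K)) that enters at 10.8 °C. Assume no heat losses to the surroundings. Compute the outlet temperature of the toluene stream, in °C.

T_c,out = 52.2 °C

Heat released by hot stream: Q = 174 × 1.84 × (58.4 − 19.3) = 12518 kJ/min
Energy balance on cold side (adiabatic exchanger): Q = ṁ_c·Cp_c·(T_c,out − T_c,in)
T_c,out = 10.8 + 12518/(177 × 1.71) = 52.159 °C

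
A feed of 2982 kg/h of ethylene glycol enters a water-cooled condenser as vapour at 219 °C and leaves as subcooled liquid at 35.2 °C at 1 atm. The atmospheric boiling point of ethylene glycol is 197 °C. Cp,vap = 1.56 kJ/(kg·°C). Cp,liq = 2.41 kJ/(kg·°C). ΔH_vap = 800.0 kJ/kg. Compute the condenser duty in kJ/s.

vapour 219→197 °C: -34.32 kJ/kg
condensation at 197 °C: -800 kJ/kg
liquid 197→35.2 °C: -389.94 kJ/kg
Δh = -34.32 + -800 + -389.94 = -1224.3 kJ/kg
Q = ṁ·Δh = 2982 kg/h × -1224.3 kJ/kg = -3.6507e+06 kJ/h
|Q| = 1014.1 kW

Q_c = 1010 kJ/s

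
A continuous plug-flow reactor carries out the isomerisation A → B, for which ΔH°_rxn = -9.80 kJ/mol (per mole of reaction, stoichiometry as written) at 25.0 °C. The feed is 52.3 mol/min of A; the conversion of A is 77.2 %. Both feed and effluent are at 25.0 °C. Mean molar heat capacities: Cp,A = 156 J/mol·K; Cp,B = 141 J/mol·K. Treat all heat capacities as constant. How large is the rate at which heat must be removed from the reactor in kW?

Extent of reaction ξ = 0.772 × 52.3 = 40.376 mol/min
Reaction term: ξ·ΔH°_rxn = 40.376 × -9.80 = -395.68 kJ/min
Q = ΔH = -395.68 kJ/min = -6.5947 kW
Heat removed = 6.5947 kW

Q_out = 6.59 kW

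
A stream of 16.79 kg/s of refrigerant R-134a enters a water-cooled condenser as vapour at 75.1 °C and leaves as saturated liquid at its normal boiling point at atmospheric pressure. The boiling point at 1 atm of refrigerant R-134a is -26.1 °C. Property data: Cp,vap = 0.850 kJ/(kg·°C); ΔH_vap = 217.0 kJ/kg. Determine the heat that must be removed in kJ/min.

Q_c = 305000 kJ/min

vapour 75.1→-26.1 °C: -86.02 kJ/kg
condensation at -26.1 °C: -217 kJ/kg
Δh = -86.02 + -217 = -303.02 kJ/kg
Q = ṁ·Δh = 16.79 kg/s × -303.02 kJ/kg = -5087.7 kJ/s
|Q| = 5087.7 kW = 305260 kJ/min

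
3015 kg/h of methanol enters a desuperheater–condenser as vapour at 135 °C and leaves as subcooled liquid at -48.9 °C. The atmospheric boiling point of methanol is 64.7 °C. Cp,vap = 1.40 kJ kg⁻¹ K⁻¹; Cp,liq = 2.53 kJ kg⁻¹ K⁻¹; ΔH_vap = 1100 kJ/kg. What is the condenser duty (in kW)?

vapour 135→64.7 °C: -98.42 kJ/kg
condensation at 64.7 °C: -1100 kJ/kg
liquid 64.7→-48.9 °C: -287.41 kJ/kg
Δh = -98.42 + -1100 + -287.41 = -1485.8 kJ/kg
Q = ṁ·Δh = 3015 kg/h × -1485.8 kJ/kg = -4.4798e+06 kJ/h
|Q| = 1244.4 kW

Q_c = 1240 kW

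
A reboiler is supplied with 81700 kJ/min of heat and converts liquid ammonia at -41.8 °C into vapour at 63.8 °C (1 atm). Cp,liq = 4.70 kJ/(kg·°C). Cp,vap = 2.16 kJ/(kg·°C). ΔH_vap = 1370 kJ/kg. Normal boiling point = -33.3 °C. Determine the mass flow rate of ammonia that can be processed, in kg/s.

Δh = 4.70×(-33.3−-41.8) + 1370 + 2.16×(63.8−-33.3) = 1619.7 kJ/kg
Q = 81700 kJ/min = 1361.7 kJ/s = 1361.7 kJ/s
ṁ = Q/Δh = 1361.7 / 1619.7 = 0.8407 kg/s

ṁ = 0.841 kg/s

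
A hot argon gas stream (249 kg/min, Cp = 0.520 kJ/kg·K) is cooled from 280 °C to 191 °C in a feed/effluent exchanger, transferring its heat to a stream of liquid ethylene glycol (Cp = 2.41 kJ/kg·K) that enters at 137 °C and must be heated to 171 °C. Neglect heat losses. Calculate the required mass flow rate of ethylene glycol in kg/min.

ṁ_c = 141 kg/min

Heat released by hot stream: Q = 249 × 0.520 × (280 − 191) = 11524 kJ/min
Energy balance on cold side (adiabatic exchanger): Q = ṁ_c·Cp_c·(T_c,out − T_c,in)
ṁ_c = 11524 / [2.41 × (171 − 137)] = 140.64 kg/min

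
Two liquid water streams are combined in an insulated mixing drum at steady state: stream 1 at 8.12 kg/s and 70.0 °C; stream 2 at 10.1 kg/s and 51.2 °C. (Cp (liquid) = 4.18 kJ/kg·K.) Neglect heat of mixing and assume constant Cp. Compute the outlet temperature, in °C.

Energy balance with Q = 0: Σ ṁᵢCp,ᵢ(T_out − Tᵢ) = 0
T_out = Σ ṁᵢCp,ᵢTᵢ / Σ ṁᵢCp,ᵢ
      = 4537.5 / 76.16 = 59.578 °C

T_out = 59.6 °C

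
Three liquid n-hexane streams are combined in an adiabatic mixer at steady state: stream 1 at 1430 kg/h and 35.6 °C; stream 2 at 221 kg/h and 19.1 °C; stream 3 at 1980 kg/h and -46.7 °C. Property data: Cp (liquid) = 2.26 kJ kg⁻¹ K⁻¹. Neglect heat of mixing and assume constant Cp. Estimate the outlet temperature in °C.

Adiabatic, steady state ⇒ Σ ṁᵢCp,ᵢ(T_out − Tᵢ) = 0
Σ ṁᵢCp,ᵢTᵢ = 1430×2.26×35.6 + 221×2.26×19.1 + 1980×2.26×-46.7 = -84381
Σ ṁᵢCp,ᵢ = 1430×2.26 + 221×2.26 + 1980×2.26 = 8206.1
T_out = -84381 / 8206.1 = -10.283 °C

T_out = -10.3 °C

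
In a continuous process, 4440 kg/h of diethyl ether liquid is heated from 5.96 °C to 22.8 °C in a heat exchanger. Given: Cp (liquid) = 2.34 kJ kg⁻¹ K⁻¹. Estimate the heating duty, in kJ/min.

Q = ṁ·Cp·ΔT = 4440 × 2.34 × (22.8 − 5.96) = 174960 kJ/h
Converting: 174960 / 3600 s = 48.6 kW
Heating duty = 2916 kJ/min

Q = 2920 kJ/min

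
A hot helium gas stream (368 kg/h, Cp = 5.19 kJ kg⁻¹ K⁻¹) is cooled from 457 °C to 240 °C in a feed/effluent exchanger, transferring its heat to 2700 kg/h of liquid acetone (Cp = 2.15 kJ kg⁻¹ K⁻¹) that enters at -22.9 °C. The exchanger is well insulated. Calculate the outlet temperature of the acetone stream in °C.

Heat released by hot stream: Q = 368 × 5.19 × (457 − 240) = 414450 kJ/h
Energy balance on cold side (adiabatic exchanger): Q = ṁ_c·Cp_c·(T_c,out − T_c,in)
T_c,out = -22.9 + 414450/(2700 × 2.15) = 48.496 °C

T_c,out = 48.5 °C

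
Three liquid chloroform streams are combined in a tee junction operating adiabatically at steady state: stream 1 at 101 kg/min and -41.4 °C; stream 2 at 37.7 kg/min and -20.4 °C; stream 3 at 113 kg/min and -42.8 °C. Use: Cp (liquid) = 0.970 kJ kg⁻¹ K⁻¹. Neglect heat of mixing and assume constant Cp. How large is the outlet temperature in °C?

Adiabatic, steady state ⇒ Σ ṁᵢCp,ᵢ(T_out − Tᵢ) = 0
Σ ṁᵢCp,ᵢTᵢ = 101×0.970×-41.4 + 37.7×0.970×-20.4 + 113×0.970×-42.8 = -9493.3
Σ ṁᵢCp,ᵢ = 101×0.970 + 37.7×0.970 + 113×0.970 = 244.15
T_out = -9493.3 / 244.15 = -38.883 °C

T_out = -38.9 °C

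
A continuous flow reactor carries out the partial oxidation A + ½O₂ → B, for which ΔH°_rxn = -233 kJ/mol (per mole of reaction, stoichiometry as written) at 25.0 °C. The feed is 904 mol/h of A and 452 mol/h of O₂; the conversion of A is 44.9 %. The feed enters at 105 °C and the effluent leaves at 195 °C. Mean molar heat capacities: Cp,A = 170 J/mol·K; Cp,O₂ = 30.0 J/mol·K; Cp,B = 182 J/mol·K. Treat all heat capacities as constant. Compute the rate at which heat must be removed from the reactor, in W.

Q_out = 22100 W

Extent of reaction ξ = 0.449 × 904 = 405.9 mol/h
Reaction term: ξ·ΔH°_rxn = 405.9 × -233 = -94574 kJ/h
Sensible, feed 105→25 °C: -13379 kJ/h
Outlet flows (mol/h): A 498.1, O₂ 249.05, B 405.9
Sensible, products 25→195 °C: 28224 kJ/h
Q = ΔH = -79729 kJ/h = -22.147 kW
Heat removed = 22147 W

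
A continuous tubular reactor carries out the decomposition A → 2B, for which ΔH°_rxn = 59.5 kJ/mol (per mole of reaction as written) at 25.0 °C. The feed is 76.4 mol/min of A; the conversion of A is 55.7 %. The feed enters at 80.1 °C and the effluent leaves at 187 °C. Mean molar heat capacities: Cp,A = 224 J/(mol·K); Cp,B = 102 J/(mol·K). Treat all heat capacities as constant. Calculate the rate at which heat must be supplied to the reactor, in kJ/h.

Extent of reaction ξ = 0.557 × 76.4 = 42.555 mol/min
Reaction term: ξ·ΔH°_rxn = 42.555 × 59.5 = 2532 kJ/min
Sensible, feed 80.1→25 °C: -942.96 kJ/min
Outlet flows (mol/min): A 33.845, B 85.11
Sensible, products 25→187 °C: 2634.5 kJ/min
Q = ΔH = 4223.6 kJ/min = 70.393 kW
Heat supplied = 253410 kJ/h

Q_in = 253000 kJ/h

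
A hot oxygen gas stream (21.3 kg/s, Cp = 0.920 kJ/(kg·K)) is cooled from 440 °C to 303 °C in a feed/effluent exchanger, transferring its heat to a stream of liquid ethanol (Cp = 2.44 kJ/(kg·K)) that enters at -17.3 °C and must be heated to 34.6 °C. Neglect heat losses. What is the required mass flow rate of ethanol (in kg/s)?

ṁ_c = 21.2 kg/s

Heat released by hot stream: Q = 21.3 × 0.920 × (440 − 303) = 2684.7 kJ/s
Energy balance on cold side (adiabatic exchanger): Q = ṁ_c·Cp_c·(T_c,out − T_c,in)
ṁ_c = 2684.7 / [2.44 × (34.6 − -17.3)] = 21.2 kg/s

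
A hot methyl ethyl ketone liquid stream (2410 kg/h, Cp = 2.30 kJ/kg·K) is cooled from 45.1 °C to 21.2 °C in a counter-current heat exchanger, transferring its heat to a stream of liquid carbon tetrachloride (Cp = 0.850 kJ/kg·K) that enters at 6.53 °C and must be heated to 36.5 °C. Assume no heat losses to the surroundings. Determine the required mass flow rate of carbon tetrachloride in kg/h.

ṁ_c = 5200 kg/h

Heat released by hot stream: Q = 2410 × 2.30 × (45.1 − 21.2) = 132480 kJ/h
Energy balance on cold side (adiabatic exchanger): Q = ṁ_c·Cp_c·(T_c,out − T_c,in)
ṁ_c = 132480 / [0.850 × (36.5 − 6.53)] = 5200.4 kg/h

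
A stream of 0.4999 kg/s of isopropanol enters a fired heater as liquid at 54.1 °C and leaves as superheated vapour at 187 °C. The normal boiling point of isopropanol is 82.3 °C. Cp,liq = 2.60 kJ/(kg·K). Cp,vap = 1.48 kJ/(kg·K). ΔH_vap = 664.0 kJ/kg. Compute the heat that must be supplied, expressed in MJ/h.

Q = 1610 MJ/h

liquid 54.1→82.3 °C: 73.32 kJ/kg
vaporisation at 82.3 °C: 664 kJ/kg
vapour 82.3→187 °C: 154.96 kJ/kg
Δh = 73.32 + 664 + 154.96 = 892.28 kJ/kg
Q = ṁ·Δh = 0.4999 kg/s × 892.28 kJ/kg = 446.05 kJ/s
|Q| = 446.05 kW = 1605.8 MJ/h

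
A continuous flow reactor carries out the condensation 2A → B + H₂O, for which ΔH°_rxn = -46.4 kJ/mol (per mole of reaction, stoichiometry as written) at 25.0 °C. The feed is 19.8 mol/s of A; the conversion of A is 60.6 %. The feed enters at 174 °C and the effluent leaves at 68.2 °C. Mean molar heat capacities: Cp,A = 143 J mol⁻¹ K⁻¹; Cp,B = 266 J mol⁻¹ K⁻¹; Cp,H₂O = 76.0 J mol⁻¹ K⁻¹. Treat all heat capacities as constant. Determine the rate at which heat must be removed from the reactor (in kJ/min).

Q_out = 33800 kJ/min

Extent of reaction ξ = 0.606 × 19.8 / 2 = 5.9994 mol/s
Reaction term: ξ·ΔH°_rxn = 5.9994 × -46.4 = -278.37 kJ/s
Sensible, feed 174→25 °C: -421.88 kJ/s
Outlet flows (mol/s): A 7.8012, B 5.9994, H₂O 5.9994
Sensible, products 25→68.2 °C: 136.83 kJ/s
Q = ΔH = -563.42 kJ/s = -563.42 kW
Heat removed = 33805 kJ/min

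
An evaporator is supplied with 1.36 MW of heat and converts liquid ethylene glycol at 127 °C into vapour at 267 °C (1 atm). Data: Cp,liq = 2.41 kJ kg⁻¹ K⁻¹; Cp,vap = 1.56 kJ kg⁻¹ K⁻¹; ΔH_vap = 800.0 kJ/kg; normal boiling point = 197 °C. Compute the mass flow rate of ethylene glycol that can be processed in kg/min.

Δh = 2.41×(197−127) + 800.0 + 1.56×(267−197) = 1077.9 kJ/kg
Q = 1.36 MW = 1360 kJ/s = 81600 kJ/min
ṁ = Q/Δh = 81600 / 1077.9 = 75.703 kg/min

ṁ = 75.7 kg/min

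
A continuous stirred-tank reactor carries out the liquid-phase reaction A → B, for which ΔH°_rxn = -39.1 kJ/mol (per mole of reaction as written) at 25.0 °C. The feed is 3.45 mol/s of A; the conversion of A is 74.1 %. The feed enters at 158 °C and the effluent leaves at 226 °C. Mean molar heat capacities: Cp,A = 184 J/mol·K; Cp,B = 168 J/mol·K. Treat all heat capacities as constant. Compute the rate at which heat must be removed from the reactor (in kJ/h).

Q_out = 234000 kJ/h

Extent of reaction ξ = 0.741 × 3.45 = 2.5564 mol/s
Reaction term: ξ·ΔH°_rxn = 2.5564 × -39.1 = -99.957 kJ/s
Sensible, feed 158→25 °C: -84.428 kJ/s
Outlet flows (mol/s): A 0.89355, B 2.5564
Sensible, products 25→226 °C: 119.37 kJ/s
Q = ΔH = -65.012 kJ/s = -65.012 kW
Heat removed = 234040 kJ/h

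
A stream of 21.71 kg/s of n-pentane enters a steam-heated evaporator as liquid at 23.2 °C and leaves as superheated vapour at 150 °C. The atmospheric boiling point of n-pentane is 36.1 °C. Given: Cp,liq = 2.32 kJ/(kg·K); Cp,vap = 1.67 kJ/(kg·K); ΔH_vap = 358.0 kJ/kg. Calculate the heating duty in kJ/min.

Q = 753000 kJ/min

liquid 23.2→36.1 °C: 29.928 kJ/kg
vaporisation at 36.1 °C: 358 kJ/kg
vapour 36.1→150 °C: 190.21 kJ/kg
Δh = 29.928 + 358 + 190.21 = 578.14 kJ/kg
Q = ṁ·Δh = 21.71 kg/s × 578.14 kJ/kg = 12551 kJ/s
|Q| = 12551 kW = 753090 kJ/min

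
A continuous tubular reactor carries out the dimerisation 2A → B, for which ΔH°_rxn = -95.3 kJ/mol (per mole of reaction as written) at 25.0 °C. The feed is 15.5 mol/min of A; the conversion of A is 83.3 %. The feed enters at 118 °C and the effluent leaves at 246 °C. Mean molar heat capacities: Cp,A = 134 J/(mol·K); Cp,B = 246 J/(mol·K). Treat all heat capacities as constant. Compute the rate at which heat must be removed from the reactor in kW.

Extent of reaction ξ = 0.833 × 15.5 / 2 = 6.4558 mol/min
Reaction term: ξ·ΔH°_rxn = 6.4558 × -95.3 = -615.23 kJ/min
Sensible, feed 118→25 °C: -193.16 kJ/min
Outlet flows (mol/min): A 2.5885, B 6.4558
Sensible, products 25→246 °C: 427.63 kJ/min
Q = ΔH = -380.76 kJ/min = -6.3461 kW
Heat removed = 6.3461 kW

Q_out = 6.35 kW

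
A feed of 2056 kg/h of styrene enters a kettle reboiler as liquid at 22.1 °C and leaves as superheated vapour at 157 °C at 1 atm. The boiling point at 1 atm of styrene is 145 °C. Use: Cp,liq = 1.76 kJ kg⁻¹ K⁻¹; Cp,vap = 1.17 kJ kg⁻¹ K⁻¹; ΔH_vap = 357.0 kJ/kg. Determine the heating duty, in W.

Q = 335000 W

liquid 22.1→145 °C: 216.3 kJ/kg
vaporisation at 145 °C: 357 kJ/kg
vapour 145→157 °C: 14.04 kJ/kg
Δh = 216.3 + 357 + 14.04 = 587.34 kJ/kg
Q = ṁ·Δh = 2056 kg/h × 587.34 kJ/kg = 1.2076e+06 kJ/h
|Q| = 335.44 kW = 335440 W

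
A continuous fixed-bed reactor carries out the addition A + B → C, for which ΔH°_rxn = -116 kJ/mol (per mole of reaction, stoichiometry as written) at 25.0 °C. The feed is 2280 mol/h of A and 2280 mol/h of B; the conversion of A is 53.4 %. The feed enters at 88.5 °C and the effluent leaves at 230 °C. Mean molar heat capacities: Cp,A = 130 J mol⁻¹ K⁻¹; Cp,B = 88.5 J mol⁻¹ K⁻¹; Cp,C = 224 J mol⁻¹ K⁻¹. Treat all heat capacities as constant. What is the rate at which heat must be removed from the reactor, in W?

Extent of reaction ξ = 0.534 × 2280 = 1217.5 mol/h
Reaction term: ξ·ΔH°_rxn = 1217.5 × -116 = -141230 kJ/h
Sensible, feed 88.5→25 °C: -31634 kJ/h
Outlet flows (mol/h): A 1062.5, B 1062.5, C 1217.5
Sensible, products 25→230 °C: 103500 kJ/h
Q = ΔH = -69367 kJ/h = -19.269 kW
Heat removed = 19269 W

Q_out = 19300 W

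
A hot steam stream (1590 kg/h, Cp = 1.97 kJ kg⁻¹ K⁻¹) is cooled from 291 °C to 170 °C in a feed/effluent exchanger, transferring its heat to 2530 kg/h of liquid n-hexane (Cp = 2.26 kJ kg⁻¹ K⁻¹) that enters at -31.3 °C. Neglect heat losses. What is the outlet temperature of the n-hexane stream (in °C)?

T_c,out = 35.0 °C

Heat released by hot stream: Q = 1590 × 1.97 × (291 − 170) = 379010 kJ/h
Energy balance on cold side (adiabatic exchanger): Q = ṁ_c·Cp_c·(T_c,out − T_c,in)
T_c,out = -31.3 + 379010/(2530 × 2.26) = 34.986 °C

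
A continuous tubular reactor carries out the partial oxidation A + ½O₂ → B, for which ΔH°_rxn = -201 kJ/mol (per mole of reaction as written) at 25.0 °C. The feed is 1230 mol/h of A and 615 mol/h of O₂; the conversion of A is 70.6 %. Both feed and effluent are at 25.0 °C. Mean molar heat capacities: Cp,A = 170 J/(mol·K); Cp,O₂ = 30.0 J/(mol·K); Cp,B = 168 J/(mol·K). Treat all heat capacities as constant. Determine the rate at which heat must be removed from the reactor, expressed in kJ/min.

Q_out = 2910 kJ/min

Extent of reaction ξ = 0.706 × 1230 = 868.38 mol/h
Reaction term: ξ·ΔH°_rxn = 868.38 × -201 = -174540 kJ/h
Q = ΔH = -174540 kJ/h = -48.485 kW
Heat removed = 2909.1 kJ/min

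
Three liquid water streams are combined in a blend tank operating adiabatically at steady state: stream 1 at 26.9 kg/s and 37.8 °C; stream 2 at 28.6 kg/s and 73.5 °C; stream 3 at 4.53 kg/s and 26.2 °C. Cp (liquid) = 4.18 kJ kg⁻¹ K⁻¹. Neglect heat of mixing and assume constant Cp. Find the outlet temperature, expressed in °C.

No heat crosses the boundary, so H_out = H_in.
T_out = Σ ṁᵢCp,ᵢTᵢ / Σ ṁᵢCp,ᵢ
      = 13533 / 250.93 = 53.933 °C

T_out = 53.9 °C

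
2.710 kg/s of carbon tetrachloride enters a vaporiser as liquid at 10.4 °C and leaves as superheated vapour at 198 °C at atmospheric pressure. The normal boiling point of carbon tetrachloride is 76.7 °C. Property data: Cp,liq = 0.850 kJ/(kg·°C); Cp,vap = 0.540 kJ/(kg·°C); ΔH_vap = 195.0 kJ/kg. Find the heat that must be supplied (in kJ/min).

liquid 10.4→76.7 °C: 56.355 kJ/kg
vaporisation at 76.7 °C: 195 kJ/kg
vapour 76.7→198 °C: 65.502 kJ/kg
Δh = 56.355 + 195 + 65.502 = 316.86 kJ/kg
Q = ṁ·Δh = 2.710 kg/s × 316.86 kJ/kg = 858.68 kJ/s
|Q| = 858.68 kW = 51521 kJ/min

Q = 51500 kJ/min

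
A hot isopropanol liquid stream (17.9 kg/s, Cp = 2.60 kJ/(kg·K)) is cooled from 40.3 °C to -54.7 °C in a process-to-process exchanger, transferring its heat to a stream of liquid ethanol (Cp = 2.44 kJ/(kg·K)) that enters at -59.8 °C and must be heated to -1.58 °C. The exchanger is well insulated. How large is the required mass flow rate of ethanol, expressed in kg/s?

ṁ_c = 31.1 kg/s

Heat released by hot stream: Q = 17.9 × 2.60 × (40.3 − -54.7) = 4421.3 kJ/s
Energy balance on cold side (adiabatic exchanger): Q = ṁ_c·Cp_c·(T_c,out − T_c,in)
ṁ_c = 4421.3 / [2.44 × (-1.58 − -59.8)] = 31.123 kg/s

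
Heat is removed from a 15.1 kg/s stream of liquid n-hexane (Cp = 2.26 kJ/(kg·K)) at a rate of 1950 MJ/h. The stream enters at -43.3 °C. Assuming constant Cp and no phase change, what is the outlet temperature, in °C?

T_out = -59.2 °C

Q = 1950 MJ/h = 541.67 kJ/s
ΔT = Q/(ṁ·Cp) = 541.67/(15.1×2.26) = 15.873 K
T_out = -43.3 − 15.873 = -59.173 °C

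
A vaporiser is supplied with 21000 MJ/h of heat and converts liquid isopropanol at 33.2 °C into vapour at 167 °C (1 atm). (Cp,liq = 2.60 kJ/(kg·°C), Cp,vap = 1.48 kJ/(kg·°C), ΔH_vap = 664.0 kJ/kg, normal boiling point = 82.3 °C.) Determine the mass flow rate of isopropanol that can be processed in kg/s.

Δh = 2.60×(82.3−33.2) + 664.0 + 1.48×(167−82.3) = 917.02 kJ/kg
Q = 21000 MJ/h = 5833.3 kJ/s = 5833.3 kJ/s
ṁ = Q/Δh = 5833.3 / 917.02 = 6.3612 kg/s

ṁ = 6.36 kg/s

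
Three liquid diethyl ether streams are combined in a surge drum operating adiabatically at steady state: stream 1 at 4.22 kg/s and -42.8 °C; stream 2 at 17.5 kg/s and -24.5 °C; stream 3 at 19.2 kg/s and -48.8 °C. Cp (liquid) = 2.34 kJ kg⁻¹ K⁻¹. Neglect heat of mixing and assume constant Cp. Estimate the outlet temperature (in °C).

Energy balance with Q = 0: Σ ṁᵢCp,ᵢ(T_out − Tᵢ) = 0
T_out = Σ ṁᵢCp,ᵢTᵢ / Σ ṁᵢCp,ᵢ
      = -3618.4 / 95.753 = -37.789 °C

T_out = -37.8 °C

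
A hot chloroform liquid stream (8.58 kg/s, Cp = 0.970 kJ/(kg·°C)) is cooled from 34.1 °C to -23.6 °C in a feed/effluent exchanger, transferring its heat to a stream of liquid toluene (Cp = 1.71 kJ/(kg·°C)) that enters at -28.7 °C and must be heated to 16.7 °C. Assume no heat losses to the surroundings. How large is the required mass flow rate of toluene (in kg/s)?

Heat released by hot stream: Q = 8.58 × 0.970 × (34.1 − -23.6) = 480.21 kJ/s
Energy balance on cold side (adiabatic exchanger): Q = ṁ_c·Cp_c·(T_c,out − T_c,in)
ṁ_c = 480.21 / [1.71 × (16.7 − -28.7)] = 6.1856 kg/s

ṁ_c = 6.19 kg/s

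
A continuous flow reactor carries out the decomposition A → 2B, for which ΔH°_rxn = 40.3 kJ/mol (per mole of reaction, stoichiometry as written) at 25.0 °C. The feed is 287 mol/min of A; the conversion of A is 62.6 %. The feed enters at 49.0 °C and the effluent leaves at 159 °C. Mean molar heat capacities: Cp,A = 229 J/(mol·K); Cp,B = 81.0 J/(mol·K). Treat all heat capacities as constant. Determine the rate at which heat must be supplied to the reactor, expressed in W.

Extent of reaction ξ = 0.626 × 287 = 179.66 mol/min
Reaction term: ξ·ΔH°_rxn = 179.66 × 40.3 = 7240.4 kJ/min
Sensible, feed 49.0→25 °C: -1577.4 kJ/min
Outlet flows (mol/min): A 107.34, B 359.32
Sensible, products 25→159 °C: 7193.9 kJ/min
Q = ΔH = 12857 kJ/min = 214.28 kW
Heat supplied = 214280 W

Q_in = 214000 W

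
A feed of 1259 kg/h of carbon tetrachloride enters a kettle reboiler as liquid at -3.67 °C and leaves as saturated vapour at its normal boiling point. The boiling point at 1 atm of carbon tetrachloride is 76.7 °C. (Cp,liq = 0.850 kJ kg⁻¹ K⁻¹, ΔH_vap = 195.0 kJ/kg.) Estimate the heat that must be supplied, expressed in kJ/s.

liquid -3.67→76.7 °C: 68.314 kJ/kg
vaporisation at 76.7 °C: 195 kJ/kg
Δh = 68.314 + 195 = 263.31 kJ/kg
Q = ṁ·Δh = 1259 kg/h × 263.31 kJ/kg = 331510 kJ/h
|Q| = 92.087 kW

Q = 92.1 kJ/s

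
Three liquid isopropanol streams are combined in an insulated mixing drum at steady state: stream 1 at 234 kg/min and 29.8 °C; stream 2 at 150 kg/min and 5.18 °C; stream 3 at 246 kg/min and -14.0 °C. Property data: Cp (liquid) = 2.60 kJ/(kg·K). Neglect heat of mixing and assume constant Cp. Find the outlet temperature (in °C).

T_out = 6.84 °C

Adiabatic, steady state ⇒ Σ ṁᵢCp,ᵢ(T_out − Tᵢ) = 0
Σ ṁᵢCp,ᵢTᵢ = 234×2.60×29.8 + 150×2.60×5.18 + 246×2.60×-14.0 = 11196
Σ ṁᵢCp,ᵢ = 234×2.60 + 150×2.60 + 246×2.60 = 1638
T_out = 11196 / 1638 = 6.8352 °C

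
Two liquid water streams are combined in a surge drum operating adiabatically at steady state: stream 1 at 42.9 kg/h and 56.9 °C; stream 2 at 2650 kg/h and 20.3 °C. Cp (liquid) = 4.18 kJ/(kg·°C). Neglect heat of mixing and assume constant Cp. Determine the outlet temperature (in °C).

Energy balance with Q = 0: Σ ṁᵢCp,ᵢ(T_out − Tᵢ) = 0
T_out = Σ ṁᵢCp,ᵢTᵢ / Σ ṁᵢCp,ᵢ
      = 235070 / 11256 = 20.883 °C

T_out = 20.9 °C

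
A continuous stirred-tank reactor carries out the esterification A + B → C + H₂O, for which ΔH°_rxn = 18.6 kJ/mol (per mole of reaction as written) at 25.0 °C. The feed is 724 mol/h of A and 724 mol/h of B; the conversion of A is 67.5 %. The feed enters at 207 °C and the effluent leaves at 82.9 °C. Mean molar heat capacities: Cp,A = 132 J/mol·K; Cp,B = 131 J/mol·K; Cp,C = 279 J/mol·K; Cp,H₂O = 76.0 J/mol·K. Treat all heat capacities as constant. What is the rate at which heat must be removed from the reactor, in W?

Extent of reaction ξ = 0.675 × 724 = 488.7 mol/h
Reaction term: ξ·ΔH°_rxn = 488.7 × 18.6 = 9089.8 kJ/h
Sensible, feed 207→25 °C: -34655 kJ/h
Outlet flows (mol/h): A 235.3, B 235.3, C 488.7, H₂O 488.7
Sensible, products 25→82.9 °C: 13628 kJ/h
Q = ΔH = -11937 kJ/h = -3.3159 kW
Heat removed = 3315.9 W

Q_out = 3320 W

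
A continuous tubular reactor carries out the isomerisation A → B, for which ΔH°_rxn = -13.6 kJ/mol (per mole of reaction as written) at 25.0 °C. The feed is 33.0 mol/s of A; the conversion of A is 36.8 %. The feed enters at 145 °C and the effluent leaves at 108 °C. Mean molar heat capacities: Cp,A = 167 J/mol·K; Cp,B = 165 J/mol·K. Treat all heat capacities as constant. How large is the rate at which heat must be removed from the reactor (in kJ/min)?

Q_out = 22300 kJ/min

Extent of reaction ξ = 0.368 × 33.0 = 12.144 mol/s
Reaction term: ξ·ΔH°_rxn = 12.144 × -13.6 = -165.16 kJ/s
Sensible, feed 145→25 °C: -661.32 kJ/s
Outlet flows (mol/s): A 20.856, B 12.144
Sensible, products 25→108 °C: 455.4 kJ/s
Q = ΔH = -371.08 kJ/s = -371.08 kW
Heat removed = 22265 kJ/min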